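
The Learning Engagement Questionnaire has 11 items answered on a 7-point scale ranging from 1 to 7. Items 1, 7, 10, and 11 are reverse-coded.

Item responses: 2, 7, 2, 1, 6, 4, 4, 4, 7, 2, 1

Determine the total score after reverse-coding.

Reversing items 1, 7, 10, and 11 with 8 − raw:
Total = (8−2) + 7 + 2 + 1 + 6 + 4 + (8−4) + 4 + 7 + (8−2) + (8−1)
      = 6 + 7 + 2 + 1 + 6 + 4 + 4 + 4 + 7 + 6 + 7 = 54

54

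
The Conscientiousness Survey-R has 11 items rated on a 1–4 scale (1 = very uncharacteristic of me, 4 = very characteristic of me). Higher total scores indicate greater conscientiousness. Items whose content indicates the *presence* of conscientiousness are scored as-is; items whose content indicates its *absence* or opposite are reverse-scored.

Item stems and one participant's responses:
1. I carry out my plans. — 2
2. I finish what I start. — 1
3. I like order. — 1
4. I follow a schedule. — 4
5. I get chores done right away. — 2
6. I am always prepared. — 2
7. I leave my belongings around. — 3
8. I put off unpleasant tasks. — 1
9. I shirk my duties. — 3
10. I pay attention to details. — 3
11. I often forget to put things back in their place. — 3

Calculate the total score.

Items 7, 8, 9, 11 describe the absence/opposite of conscientiousness → reverse-score.
reverse-coded value = 5 − response.
  item 1: 2
  item 2: 1
  item 3: 1
  item 4: 4
  item 5: 2
  item 6: 2
  item 7: 5 − 3 = 2
  item 8: 5 − 1 = 4
  item 9: 5 − 3 = 2
  item 10: 3
  item 11: 5 − 3 = 2
Total = 2 + 1 + 1 + 4 + 2 + 2 + 2 + 4 + 2 + 3 + 2 = 25

25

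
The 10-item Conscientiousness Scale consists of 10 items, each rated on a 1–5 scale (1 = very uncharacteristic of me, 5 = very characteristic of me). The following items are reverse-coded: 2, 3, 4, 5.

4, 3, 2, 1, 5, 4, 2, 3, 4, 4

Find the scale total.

Apply reverse scoring (reverse-coded value = 6 − response):
  item 2: 6 − 3 = 3
  item 3: 6 − 2 = 4
  item 4: 6 − 1 = 5
  item 5: 6 − 5 = 1
Scored items: 4, 3, 4, 5, 1, 4, 2, 3, 4, 4
Total = 4 + 3 + 4 + 5 + 1 + 4 + 2 + 3 + 4 + 4 = 34

34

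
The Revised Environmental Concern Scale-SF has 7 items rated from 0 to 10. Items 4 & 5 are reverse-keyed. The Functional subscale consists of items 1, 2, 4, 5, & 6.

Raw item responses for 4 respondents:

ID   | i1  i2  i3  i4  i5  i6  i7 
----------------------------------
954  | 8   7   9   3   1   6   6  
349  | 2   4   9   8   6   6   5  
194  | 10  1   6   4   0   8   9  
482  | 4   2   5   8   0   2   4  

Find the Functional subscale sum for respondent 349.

18

Respondent 349 raw: 2, 4, 9, 8, 6, 6, 5.
Functional items: 1, 2, 4, 5, 6.
Reverse-coded (on a 0–10 scale, reversed = 10 − raw):
  item 1: 2
  item 2: 4
  item 4: 10 − 8 = 2
  item 5: 10 − 6 = 4
  item 6: 6
Sum = 2 + 4 + 2 + 4 + 6 = 18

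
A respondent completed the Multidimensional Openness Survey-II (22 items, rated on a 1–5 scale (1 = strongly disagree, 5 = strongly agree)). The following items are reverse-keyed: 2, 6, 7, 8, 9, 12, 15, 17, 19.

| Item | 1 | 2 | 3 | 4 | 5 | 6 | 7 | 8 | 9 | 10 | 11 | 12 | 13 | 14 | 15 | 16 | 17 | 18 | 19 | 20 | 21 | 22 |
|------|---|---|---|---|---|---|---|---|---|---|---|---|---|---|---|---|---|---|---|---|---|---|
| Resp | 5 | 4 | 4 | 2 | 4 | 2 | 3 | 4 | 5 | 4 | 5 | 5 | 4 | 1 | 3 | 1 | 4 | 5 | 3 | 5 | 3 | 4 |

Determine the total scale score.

Reverse-coded items (on a 1–5 scale, reversed = 6 − raw):
  item 2: 6 − 4 = 2
  item 6: 6 − 2 = 4
  item 7: 6 − 3 = 3
  item 8: 6 − 4 = 2
  item 9: 6 − 5 = 1
  item 12: 6 − 5 = 1
  item 15: 6 − 3 = 3
  item 17: 6 − 4 = 2
  item 19: 6 − 3 = 3
Scored responses: 5, 2, 4, 2, 4, 4, 3, 2, 1, 4, 5, 1, 4, 1, 3, 1, 2, 5, 3, 5, 3, 4
Total = 5 + 2 + 4 + 2 + 4 + 4 + 3 + 2 + 1 + 4 + 5 + 1 + 4 + 1 + 3 + 1 + 2 + 5 + 3 + 5 + 3 + 4 = 68

68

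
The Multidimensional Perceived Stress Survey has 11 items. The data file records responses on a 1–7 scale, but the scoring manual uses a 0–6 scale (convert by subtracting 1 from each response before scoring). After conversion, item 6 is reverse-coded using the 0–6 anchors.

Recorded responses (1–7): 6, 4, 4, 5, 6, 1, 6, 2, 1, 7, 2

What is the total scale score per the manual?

39

Convert to 0–6: 5, 3, 3, 4, 5, 0, 5, 1, 0, 6, 1
Reverse-coded (on a 0–6 scale, reversed = 6 − raw):
  item 6: 6 − 0 = 6
Scored: 5, 3, 3, 4, 5, 6, 5, 1, 0, 6, 1
Total = 39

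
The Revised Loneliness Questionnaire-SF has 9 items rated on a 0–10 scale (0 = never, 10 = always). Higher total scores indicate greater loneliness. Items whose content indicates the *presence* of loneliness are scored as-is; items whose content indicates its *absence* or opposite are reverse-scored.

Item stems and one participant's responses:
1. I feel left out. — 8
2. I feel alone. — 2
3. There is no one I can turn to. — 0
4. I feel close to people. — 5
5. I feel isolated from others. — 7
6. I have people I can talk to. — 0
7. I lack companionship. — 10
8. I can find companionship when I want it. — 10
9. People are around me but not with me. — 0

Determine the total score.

42

Items 4, 6, 8 describe the absence/opposite of loneliness → reverse-score.
on a 0–10 scale, reversed = 10 − raw.
  item 1: 8
  item 2: 2
  item 3: 0
  item 4: 10 − 5 = 5
  item 5: 7
  item 6: 10 − 0 = 10
  item 7: 10
  item 8: 10 − 10 = 0
  item 9: 0
Total = 8 + 2 + 0 + 5 + 7 + 10 + 10 + 0 + 0 = 42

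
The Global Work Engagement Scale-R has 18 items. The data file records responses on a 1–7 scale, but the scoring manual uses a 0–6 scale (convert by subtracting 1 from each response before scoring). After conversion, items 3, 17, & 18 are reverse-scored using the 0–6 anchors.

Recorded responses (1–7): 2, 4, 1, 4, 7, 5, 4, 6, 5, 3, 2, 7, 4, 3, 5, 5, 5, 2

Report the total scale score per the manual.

Convert to 0–6: 1, 3, 0, 3, 6, 4, 3, 5, 4, 2, 1, 6, 3, 2, 4, 4, 4, 1
Reverse-coded (on a 0–6 scale, reversed = 6 − raw):
  item 3: 6 − 0 = 6
  item 17: 6 − 4 = 2
  item 18: 6 − 1 = 5
Scored: 1, 3, 6, 3, 6, 4, 3, 5, 4, 2, 1, 6, 3, 2, 4, 4, 2, 5
Total = 64

64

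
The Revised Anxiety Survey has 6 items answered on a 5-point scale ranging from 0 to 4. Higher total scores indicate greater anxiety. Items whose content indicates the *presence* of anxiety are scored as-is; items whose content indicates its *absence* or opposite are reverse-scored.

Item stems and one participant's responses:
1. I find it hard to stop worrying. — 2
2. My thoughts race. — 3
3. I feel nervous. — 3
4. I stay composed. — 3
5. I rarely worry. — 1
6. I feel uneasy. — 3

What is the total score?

15

Items 4, 5 describe the absence/opposite of anxiety → reverse-score.
reversed = (0+4) − raw = 4 − raw.
  item 1: 2
  item 2: 3
  item 3: 3
  item 4: 4 − 3 = 1
  item 5: 4 − 1 = 3
  item 6: 3
Total = 2 + 3 + 3 + 1 + 3 + 3 = 15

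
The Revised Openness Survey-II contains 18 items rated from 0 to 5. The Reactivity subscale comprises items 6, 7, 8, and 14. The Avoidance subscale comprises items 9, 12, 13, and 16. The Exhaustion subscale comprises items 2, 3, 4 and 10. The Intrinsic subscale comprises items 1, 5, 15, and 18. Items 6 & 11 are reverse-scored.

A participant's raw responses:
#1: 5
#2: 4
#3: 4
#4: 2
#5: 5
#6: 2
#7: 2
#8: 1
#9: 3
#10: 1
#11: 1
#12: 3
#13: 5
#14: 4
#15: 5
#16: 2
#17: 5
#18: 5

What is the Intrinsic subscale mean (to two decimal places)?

5.00

Intrinsic items: 1, 5, 15, 18.
  item 1: 5
  item 5: 5
  item 15: 5
  item 18: 5
Sum = 5 + 5 + 5 + 5 = 20
Mean = 20 / 4 = 5.00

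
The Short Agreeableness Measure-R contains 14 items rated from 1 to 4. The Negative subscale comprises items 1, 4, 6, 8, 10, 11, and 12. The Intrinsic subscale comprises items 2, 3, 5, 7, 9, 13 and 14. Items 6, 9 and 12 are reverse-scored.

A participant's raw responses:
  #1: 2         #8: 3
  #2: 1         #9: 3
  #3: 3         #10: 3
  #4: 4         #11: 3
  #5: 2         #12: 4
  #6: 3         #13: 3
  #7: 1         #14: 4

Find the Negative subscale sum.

18

Negative items: 1, 4, 6, 8, 10, 11, 12.
Of these, items 6 & 12 are reverse-scored; on a 1–4 scale, reversed = 5 − raw.
  item 1: 2
  item 4: 4
  item 6: 5 − 3 = 2
  item 8: 3
  item 10: 3
  item 11: 3
  item 12: 5 − 4 = 1
Sum = 2 + 4 + 2 + 3 + 3 + 3 + 1 = 18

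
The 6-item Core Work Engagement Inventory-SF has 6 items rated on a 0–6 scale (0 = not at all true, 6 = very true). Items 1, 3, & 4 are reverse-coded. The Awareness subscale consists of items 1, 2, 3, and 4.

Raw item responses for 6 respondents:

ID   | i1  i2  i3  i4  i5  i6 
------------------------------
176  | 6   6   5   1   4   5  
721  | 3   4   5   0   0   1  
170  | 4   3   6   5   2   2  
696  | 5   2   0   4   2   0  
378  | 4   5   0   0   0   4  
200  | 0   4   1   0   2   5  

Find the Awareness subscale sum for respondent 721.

Respondent 721 raw: 3, 4, 5, 0, 0, 1.
Awareness items: 1, 2, 3, 4.
Reverse-coded (reversed = (0+6) − raw = 6 − raw):
  item 1: 6 − 3 = 3
  item 2: 4
  item 3: 6 − 5 = 1
  item 4: 6 − 0 = 6
Sum = 3 + 4 + 1 + 6 = 14

14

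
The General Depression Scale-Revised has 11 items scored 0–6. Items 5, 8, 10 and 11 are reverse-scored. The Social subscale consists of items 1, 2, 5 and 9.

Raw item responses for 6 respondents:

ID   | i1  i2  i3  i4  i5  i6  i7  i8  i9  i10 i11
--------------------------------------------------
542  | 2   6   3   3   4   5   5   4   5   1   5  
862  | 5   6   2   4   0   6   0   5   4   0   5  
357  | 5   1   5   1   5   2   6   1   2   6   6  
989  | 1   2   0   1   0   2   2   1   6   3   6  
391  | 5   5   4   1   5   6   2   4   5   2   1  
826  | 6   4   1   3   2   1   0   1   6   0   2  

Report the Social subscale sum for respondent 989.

15

Respondent 989 raw: 1, 2, 0, 1, 0, 2, 2, 1, 6, 3, 6.
Social items: 1, 2, 5, 9.
Reverse-coded (reverse-coded value = 6 − response):
  item 1: 1
  item 2: 2
  item 5: 6 − 0 = 6
  item 9: 6
Sum = 1 + 2 + 6 + 6 = 15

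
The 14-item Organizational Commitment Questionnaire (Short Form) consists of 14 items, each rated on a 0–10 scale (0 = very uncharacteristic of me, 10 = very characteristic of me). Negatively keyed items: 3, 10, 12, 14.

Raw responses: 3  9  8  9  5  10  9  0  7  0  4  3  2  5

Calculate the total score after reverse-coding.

Raw sum = 74. Negatively keyed items: 3, 10, 12, 14; their raw sum = 16.
Each reversal replaces raw with 10 − raw, changing the total by 10 − 2·raw per item.
Total = 74 + 4·10 − 2·16 = 74 + 40 − 32 = 82

82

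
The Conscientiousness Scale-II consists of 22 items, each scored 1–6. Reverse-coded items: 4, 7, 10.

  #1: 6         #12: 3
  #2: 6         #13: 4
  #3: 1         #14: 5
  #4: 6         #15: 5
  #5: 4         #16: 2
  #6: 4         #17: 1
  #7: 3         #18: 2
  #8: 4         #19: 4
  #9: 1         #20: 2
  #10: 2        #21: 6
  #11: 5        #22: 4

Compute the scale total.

Raw sum = 80. Reverse-coded items: 4, 7, 10; their raw sum = 11.
Each reversal replaces raw with 7 − raw, changing the total by 7 − 2·raw per item.
Total = 80 + 3·7 − 2·11 = 80 + 21 − 22 = 79

79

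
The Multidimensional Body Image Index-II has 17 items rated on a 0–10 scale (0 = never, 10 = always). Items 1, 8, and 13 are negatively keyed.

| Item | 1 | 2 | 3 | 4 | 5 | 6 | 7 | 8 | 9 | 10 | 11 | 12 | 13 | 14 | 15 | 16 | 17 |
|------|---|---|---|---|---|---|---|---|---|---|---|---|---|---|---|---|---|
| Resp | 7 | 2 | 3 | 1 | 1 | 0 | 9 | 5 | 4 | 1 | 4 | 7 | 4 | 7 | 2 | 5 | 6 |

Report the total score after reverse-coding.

66

Reverse-coded items (reversed = (0+10) − raw = 10 − raw):
  item 1: 10 − 7 = 3
  item 8: 10 − 5 = 5
  item 13: 10 − 4 = 6
Scored responses: 3, 2, 3, 1, 1, 0, 9, 5, 4, 1, 4, 7, 6, 7, 2, 5, 6
Total = 3 + 2 + 3 + 1 + 1 + 0 + 9 + 5 + 4 + 1 + 4 + 7 + 6 + 7 + 2 + 5 + 6 = 66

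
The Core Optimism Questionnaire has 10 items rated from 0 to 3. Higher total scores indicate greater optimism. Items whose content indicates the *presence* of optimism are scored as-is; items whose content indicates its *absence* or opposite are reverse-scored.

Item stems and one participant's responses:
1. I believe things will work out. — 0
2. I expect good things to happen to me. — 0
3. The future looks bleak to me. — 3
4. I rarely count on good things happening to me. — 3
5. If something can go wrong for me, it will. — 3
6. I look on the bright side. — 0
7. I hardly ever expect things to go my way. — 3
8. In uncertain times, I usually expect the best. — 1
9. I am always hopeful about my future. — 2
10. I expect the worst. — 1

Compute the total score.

Items 3, 4, 5, 7, 10 describe the absence/opposite of optimism → reverse-score.
reverse-coded value = 3 − response.
  item 1: 0
  item 2: 0
  item 3: 3 − 3 = 0
  item 4: 3 − 3 = 0
  item 5: 3 − 3 = 0
  item 6: 0
  item 7: 3 − 3 = 0
  item 8: 1
  item 9: 2
  item 10: 3 − 1 = 2
Total = 0 + 0 + 0 + 0 + 0 + 0 + 0 + 1 + 2 + 2 = 5

5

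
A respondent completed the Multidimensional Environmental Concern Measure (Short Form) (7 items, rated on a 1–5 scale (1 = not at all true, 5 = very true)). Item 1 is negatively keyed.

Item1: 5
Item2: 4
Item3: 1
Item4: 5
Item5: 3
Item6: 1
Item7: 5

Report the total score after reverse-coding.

Reverse-coded items (reverse-coded value = 6 − response):
  item 1: 6 − 5 = 1
Scored responses: 1, 4, 1, 5, 3, 1, 5
Total = 1 + 4 + 1 + 5 + 3 + 1 + 5 = 20

20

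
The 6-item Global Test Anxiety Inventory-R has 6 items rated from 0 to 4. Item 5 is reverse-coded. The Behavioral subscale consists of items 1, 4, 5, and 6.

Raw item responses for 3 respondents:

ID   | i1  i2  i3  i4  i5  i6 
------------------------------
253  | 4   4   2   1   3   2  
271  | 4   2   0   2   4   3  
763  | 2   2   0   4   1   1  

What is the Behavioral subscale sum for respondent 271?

Respondent 271 raw: 4, 2, 0, 2, 4, 3.
Behavioral items: 1, 4, 5, 6.
Reverse-coded (reverse-coded value = 4 − response):
  item 1: 4
  item 4: 2
  item 5: 4 − 4 = 0
  item 6: 3
Sum = 4 + 2 + 0 + 3 = 9

9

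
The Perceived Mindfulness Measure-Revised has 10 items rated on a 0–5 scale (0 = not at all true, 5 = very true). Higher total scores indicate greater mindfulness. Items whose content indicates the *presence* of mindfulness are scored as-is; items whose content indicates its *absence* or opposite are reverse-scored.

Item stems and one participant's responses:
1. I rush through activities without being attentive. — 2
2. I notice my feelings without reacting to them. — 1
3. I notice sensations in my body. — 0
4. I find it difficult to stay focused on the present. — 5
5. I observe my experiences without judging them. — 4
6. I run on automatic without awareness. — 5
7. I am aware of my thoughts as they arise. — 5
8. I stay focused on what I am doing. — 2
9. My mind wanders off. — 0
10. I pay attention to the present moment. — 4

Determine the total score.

Items 1, 4, 6, 9 describe the absence/opposite of mindfulness → reverse-score.
on a 0–5 scale, reversed = 5 − raw.
  item 1: 5 − 2 = 3
  item 2: 1
  item 3: 0
  item 4: 5 − 5 = 0
  item 5: 4
  item 6: 5 − 5 = 0
  item 7: 5
  item 8: 2
  item 9: 5 − 0 = 5
  item 10: 4
Total = 3 + 1 + 0 + 0 + 4 + 0 + 5 + 2 + 5 + 4 = 24

24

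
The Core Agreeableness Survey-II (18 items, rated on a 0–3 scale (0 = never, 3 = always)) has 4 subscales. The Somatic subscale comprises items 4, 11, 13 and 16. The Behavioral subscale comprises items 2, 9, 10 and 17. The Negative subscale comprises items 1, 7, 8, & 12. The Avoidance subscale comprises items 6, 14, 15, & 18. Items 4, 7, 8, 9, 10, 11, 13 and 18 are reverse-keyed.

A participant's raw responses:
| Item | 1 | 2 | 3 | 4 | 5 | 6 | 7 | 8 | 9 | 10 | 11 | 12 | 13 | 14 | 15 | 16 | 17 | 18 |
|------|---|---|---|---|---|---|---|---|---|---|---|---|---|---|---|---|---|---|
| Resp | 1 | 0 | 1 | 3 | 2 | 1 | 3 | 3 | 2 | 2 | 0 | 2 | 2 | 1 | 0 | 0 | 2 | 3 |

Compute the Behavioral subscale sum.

4

Behavioral items: 2, 9, 10, 17.
Of these, items 9 & 10 are reverse-keyed; reverse-coded value = 3 − response.
  item 2: 0
  item 9: 3 − 2 = 1
  item 10: 3 − 2 = 1
  item 17: 2
Sum = 0 + 1 + 1 + 2 = 4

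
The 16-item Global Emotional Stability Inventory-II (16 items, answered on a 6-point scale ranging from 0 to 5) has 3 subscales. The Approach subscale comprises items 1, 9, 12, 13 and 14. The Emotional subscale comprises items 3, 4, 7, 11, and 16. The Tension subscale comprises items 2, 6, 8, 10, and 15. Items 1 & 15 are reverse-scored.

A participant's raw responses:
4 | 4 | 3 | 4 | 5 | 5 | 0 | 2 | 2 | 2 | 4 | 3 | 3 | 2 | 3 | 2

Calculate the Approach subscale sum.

Approach items: 1, 9, 12, 13, 14.
Of these, item 1 is reverse-scored; on a 0–5 scale, reversed = 5 − raw.
  item 1: 5 − 4 = 1
  item 9: 2
  item 12: 3
  item 13: 3
  item 14: 2
Sum = 1 + 2 + 3 + 3 + 2 = 11

11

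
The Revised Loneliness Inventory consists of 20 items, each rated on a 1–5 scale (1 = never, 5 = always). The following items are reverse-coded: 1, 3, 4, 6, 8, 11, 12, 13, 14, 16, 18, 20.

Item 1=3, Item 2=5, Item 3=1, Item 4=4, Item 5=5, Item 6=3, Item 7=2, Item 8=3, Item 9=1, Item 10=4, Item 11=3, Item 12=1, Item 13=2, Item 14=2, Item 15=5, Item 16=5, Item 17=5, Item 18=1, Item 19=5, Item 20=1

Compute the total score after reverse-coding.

75

Apply reverse scoring (reversed = (1+5) − raw = 6 − raw):
  item 1: 6 − 3 = 3
  item 3: 6 − 1 = 5
  item 4: 6 − 4 = 2
  item 6: 6 − 3 = 3
  item 8: 6 − 3 = 3
  item 11: 6 − 3 = 3
  item 12: 6 − 1 = 5
  item 13: 6 − 2 = 4
  item 14: 6 − 2 = 4
  item 16: 6 − 5 = 1
  item 18: 6 − 1 = 5
  item 20: 6 − 1 = 5
Scored responses: 3, 5, 5, 2, 5, 3, 2, 3, 1, 4, 3, 5, 4, 4, 5, 1, 5, 5, 5, 5
Total = 3 + 5 + 5 + 2 + 5 + 3 + 2 + 3 + 1 + 4 + 3 + 5 + 4 + 4 + 5 + 1 + 5 + 5 + 5 + 5 = 75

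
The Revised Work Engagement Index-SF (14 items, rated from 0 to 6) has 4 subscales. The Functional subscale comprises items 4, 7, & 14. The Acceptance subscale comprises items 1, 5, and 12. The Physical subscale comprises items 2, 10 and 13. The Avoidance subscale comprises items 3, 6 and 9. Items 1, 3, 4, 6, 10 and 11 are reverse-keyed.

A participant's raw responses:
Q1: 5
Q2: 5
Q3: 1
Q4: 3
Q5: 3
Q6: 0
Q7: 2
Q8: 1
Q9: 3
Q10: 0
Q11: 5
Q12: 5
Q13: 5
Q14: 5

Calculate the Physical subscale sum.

16

Physical items: 2, 10, 13.
Of these, item 10 is reverse-keyed; reverse-coded value = 6 − response.
  item 2: 5
  item 10: 6 − 0 = 6
  item 13: 5
Sum = 5 + 6 + 5 = 16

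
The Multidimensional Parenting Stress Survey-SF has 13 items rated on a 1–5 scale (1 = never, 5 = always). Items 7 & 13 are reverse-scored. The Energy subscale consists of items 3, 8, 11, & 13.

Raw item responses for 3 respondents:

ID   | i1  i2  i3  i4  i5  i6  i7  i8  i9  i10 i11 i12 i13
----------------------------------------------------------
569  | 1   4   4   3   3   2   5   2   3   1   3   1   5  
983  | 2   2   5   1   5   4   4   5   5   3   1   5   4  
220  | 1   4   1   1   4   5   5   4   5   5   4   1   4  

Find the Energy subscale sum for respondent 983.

Respondent 983 raw: 2, 2, 5, 1, 5, 4, 4, 5, 5, 3, 1, 5, 4.
Energy items: 3, 8, 11, 13.
Reverse-coded (reversed = (1+5) − raw = 6 − raw):
  item 3: 5
  item 8: 5
  item 11: 1
  item 13: 6 − 4 = 2
Sum = 5 + 5 + 1 + 2 = 13

13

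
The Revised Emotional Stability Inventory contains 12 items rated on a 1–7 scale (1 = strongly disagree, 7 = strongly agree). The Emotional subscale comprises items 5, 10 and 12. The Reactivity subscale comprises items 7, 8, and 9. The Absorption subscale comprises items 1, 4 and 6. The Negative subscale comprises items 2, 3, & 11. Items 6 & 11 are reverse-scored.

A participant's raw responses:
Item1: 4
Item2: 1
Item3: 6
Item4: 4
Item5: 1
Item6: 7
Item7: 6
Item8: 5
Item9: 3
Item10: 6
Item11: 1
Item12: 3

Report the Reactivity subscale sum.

14

Reactivity items: 7, 8, 9.
  item 7: 6
  item 8: 5
  item 9: 3
Sum = 6 + 5 + 3 = 14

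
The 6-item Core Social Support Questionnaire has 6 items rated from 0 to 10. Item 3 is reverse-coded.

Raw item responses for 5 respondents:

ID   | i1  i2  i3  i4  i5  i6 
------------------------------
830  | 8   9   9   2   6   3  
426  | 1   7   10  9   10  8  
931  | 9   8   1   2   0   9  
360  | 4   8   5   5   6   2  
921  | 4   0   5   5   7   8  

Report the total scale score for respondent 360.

30

Respondent 360 raw: 4, 8, 5, 5, 6, 2.
Reverse-coded (on a 0–10 scale, reversed = 10 − raw):
  item 1: 4
  item 2: 8
  item 3: 10 − 5 = 5
  item 4: 5
  item 5: 6
  item 6: 2
Sum = 4 + 8 + 5 + 5 + 6 + 2 = 30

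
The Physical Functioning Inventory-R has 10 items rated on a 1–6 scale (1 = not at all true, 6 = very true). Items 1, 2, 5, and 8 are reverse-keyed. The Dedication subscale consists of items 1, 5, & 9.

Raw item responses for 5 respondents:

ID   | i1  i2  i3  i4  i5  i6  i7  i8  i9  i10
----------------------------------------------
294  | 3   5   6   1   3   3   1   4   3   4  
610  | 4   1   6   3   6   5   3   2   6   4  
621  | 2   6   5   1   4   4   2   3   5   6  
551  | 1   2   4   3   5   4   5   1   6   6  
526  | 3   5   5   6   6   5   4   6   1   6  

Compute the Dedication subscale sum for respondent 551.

Respondent 551 raw: 1, 2, 4, 3, 5, 4, 5, 1, 6, 6.
Dedication items: 1, 5, 9.
Reverse-coded (on a 1–6 scale, reversed = 7 − raw):
  item 1: 7 − 1 = 6
  item 5: 7 − 5 = 2
  item 9: 6
Sum = 6 + 2 + 6 = 14

14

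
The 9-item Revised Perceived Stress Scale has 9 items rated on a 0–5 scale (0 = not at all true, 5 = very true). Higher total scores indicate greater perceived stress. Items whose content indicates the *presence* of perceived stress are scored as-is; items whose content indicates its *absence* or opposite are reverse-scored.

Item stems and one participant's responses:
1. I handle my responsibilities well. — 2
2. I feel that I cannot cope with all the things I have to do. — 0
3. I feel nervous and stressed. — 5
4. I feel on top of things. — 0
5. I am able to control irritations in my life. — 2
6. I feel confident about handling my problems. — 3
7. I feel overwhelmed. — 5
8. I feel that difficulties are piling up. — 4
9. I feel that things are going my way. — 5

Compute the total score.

27

Items 1, 4, 5, 6, 9 describe the absence/opposite of perceived stress → reverse-score.
on a 0–5 scale, reversed = 5 − raw.
  item 1: 5 − 2 = 3
  item 2: 0
  item 3: 5
  item 4: 5 − 0 = 5
  item 5: 5 − 2 = 3
  item 6: 5 − 3 = 2
  item 7: 5
  item 8: 4
  item 9: 5 − 5 = 0
Total = 3 + 0 + 5 + 5 + 3 + 2 + 5 + 4 + 0 = 27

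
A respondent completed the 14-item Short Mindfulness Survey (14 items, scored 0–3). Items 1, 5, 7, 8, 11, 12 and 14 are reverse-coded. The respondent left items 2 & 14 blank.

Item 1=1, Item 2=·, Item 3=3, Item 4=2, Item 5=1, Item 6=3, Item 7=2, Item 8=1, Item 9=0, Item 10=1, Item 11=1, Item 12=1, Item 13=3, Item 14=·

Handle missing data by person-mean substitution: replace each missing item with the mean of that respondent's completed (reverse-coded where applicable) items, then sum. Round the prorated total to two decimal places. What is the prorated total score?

Reverse-coded (on a 0–3 scale, reversed = 3 − raw):
  item 1: 3 − 1 = 2
  item 5: 3 − 1 = 2
  item 7: 3 − 2 = 1
  item 8: 3 − 1 = 2
  item 11: 3 − 1 = 2
  item 12: 3 − 1 = 2
Completed scored items (12 of 14): 2, 3, 2, 2, 3, 1, 2, 0, 1, 2, 2, 3; sum = 23.
Person mean = 23 / 12 ≈ 1.9167
Prorated total = (23 / 12) × 14 = 26.83 (to 2 dp)

26.83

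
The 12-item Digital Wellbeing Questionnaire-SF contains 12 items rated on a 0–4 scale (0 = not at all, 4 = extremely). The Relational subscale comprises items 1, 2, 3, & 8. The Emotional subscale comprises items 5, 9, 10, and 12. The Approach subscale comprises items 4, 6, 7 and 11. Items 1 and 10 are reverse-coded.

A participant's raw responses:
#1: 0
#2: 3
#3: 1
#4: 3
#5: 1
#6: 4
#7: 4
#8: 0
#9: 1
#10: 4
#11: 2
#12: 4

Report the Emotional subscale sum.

Emotional items: 5, 9, 10, 12.
Of these, item 10 is reverse-coded; on a 0–4 scale, reversed = 4 − raw.
  item 5: 1
  item 9: 1
  item 10: 4 − 4 = 0
  item 12: 4
Sum = 1 + 1 + 0 + 4 = 6

6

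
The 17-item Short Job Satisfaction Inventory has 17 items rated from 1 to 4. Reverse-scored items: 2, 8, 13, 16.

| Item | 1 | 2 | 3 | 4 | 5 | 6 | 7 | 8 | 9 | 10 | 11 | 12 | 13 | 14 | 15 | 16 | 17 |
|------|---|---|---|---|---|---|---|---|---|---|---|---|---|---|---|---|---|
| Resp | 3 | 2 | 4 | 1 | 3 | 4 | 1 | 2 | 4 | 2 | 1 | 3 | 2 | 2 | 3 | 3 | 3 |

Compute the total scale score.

Reverse-scored items use 5 − raw:
  item 2: 5 − 2 = 3
  item 8: 5 − 2 = 3
  item 13: 5 − 2 = 3
  item 16: 5 − 3 = 2
After reverse-coding: 3, 3, 4, 1, 3, 4, 1, 3, 4, 2, 1, 3, 3, 2, 3, 2, 3
Total = 3 + 3 + 4 + 1 + 3 + 4 + 1 + 3 + 4 + 2 + 1 + 3 + 3 + 2 + 3 + 2 + 3 = 45

45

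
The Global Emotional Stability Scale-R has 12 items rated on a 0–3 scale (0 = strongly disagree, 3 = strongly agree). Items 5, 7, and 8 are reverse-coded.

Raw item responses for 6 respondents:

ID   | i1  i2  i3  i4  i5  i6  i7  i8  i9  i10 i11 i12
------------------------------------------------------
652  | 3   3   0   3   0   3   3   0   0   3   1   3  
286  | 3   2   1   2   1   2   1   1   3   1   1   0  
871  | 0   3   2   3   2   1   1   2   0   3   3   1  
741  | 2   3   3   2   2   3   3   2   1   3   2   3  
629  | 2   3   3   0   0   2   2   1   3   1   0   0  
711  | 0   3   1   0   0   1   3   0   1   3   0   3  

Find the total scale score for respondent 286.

21

Respondent 286 raw: 3, 2, 1, 2, 1, 2, 1, 1, 3, 1, 1, 0.
Reverse-coded (reversed = (0+3) − raw = 3 − raw):
  item 1: 3
  item 2: 2
  item 3: 1
  item 4: 2
  item 5: 3 − 1 = 2
  item 6: 2
  item 7: 3 − 1 = 2
  item 8: 3 − 1 = 2
  item 9: 3
  item 10: 1
  item 11: 1
  item 12: 0
Sum = 3 + 2 + 1 + 2 + 2 + 2 + 2 + 2 + 3 + 1 + 1 + 0 = 21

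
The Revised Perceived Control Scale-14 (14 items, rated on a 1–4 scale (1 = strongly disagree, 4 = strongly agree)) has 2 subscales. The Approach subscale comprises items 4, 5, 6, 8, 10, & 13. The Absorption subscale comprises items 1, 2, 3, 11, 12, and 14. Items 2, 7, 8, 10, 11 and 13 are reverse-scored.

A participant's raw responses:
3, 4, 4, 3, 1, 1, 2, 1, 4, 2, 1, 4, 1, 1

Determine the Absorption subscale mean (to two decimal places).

2.83

Absorption items: 1, 2, 3, 11, 12, 14.
Of these, items 2 and 11 are reverse-scored; reverse-coded value = 5 − response.
  item 1: 3
  item 2: 5 − 4 = 1
  item 3: 4
  item 11: 5 − 1 = 4
  item 12: 4
  item 14: 1
Sum = 3 + 1 + 4 + 4 + 4 + 1 = 17
Mean = 17 / 6 = 2.83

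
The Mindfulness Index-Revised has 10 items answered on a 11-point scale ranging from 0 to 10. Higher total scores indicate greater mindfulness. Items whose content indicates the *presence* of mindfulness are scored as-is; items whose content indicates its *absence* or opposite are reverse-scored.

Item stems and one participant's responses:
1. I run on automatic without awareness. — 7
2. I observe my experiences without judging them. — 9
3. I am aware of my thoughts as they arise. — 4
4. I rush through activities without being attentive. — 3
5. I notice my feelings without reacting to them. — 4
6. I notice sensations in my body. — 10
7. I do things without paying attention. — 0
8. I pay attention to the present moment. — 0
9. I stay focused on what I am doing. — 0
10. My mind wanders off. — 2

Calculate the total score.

Items 1, 4, 7, 10 describe the absence/opposite of mindfulness → reverse-score.
on a 0–10 scale, reversed = 10 − raw.
  item 1: 10 − 7 = 3
  item 2: 9
  item 3: 4
  item 4: 10 − 3 = 7
  item 5: 4
  item 6: 10
  item 7: 10 − 0 = 10
  item 8: 0
  item 9: 0
  item 10: 10 − 2 = 8
Total = 3 + 9 + 4 + 7 + 4 + 10 + 10 + 0 + 0 + 8 = 55

55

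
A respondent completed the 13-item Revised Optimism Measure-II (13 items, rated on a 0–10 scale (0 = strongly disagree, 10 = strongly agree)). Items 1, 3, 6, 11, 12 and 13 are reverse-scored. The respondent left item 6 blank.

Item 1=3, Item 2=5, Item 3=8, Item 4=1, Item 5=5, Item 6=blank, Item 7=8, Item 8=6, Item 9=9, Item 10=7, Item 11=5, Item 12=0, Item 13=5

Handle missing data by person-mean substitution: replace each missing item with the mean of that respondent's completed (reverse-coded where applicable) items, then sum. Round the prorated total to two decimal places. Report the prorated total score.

Reverse-coded (reversed = (0+10) − raw = 10 − raw):
  item 1: 10 − 3 = 7
  item 3: 10 − 8 = 2
  item 11: 10 − 5 = 5
  item 12: 10 − 0 = 10
  item 13: 10 − 5 = 5
Completed scored items (12 of 13): 7, 5, 2, 1, 5, 8, 6, 9, 7, 5, 10, 5; sum = 70.
Person mean = 70 / 12 ≈ 5.8333
Prorated total = (70 / 12) × 13 = 75.83 (to 2 dp)

75.83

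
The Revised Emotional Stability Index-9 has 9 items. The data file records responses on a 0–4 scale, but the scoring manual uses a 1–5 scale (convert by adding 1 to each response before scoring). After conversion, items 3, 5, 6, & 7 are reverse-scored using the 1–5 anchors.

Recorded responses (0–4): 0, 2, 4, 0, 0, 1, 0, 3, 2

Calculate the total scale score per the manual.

Convert to 1–5: 1, 3, 5, 1, 1, 2, 1, 4, 3
Reverse-coded (reverse-coded value = 6 − response):
  item 3: 6 − 5 = 1
  item 5: 6 − 1 = 5
  item 6: 6 − 2 = 4
  item 7: 6 − 1 = 5
Scored: 1, 3, 1, 1, 5, 4, 5, 4, 3
Total = 27

27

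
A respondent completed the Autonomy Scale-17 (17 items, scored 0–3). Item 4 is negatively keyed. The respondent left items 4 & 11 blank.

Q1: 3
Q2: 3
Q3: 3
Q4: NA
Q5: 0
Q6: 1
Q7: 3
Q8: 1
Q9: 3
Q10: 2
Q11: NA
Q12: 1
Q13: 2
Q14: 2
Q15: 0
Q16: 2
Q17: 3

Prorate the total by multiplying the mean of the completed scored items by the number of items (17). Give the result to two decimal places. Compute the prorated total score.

Reverse-coded (reversed = (0+3) − raw = 3 − raw):
Completed scored items (15 of 17): 3, 3, 3, 0, 1, 3, 1, 3, 2, 1, 2, 2, 0, 2, 3; sum = 29.
Person mean = 29 / 15 ≈ 1.9333
Prorated total = (29 / 15) × 17 = 32.87 (to 2 dp)

32.87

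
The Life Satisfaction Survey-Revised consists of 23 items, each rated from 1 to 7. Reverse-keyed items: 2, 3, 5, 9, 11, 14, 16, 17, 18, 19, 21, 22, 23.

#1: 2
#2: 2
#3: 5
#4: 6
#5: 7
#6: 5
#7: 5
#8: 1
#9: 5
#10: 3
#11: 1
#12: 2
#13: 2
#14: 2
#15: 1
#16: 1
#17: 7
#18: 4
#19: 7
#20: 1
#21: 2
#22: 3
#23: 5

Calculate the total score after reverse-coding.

Reverse-coded items (reversed = (1+7) − raw = 8 − raw):
  item 2: 8 − 2 = 6
  item 3: 8 − 5 = 3
  item 5: 8 − 7 = 1
  item 9: 8 − 5 = 3
  item 11: 8 − 1 = 7
  item 14: 8 − 2 = 6
  item 16: 8 − 1 = 7
  item 17: 8 − 7 = 1
  item 18: 8 − 4 = 4
  item 19: 8 − 7 = 1
  item 21: 8 − 2 = 6
  item 22: 8 − 3 = 5
  item 23: 8 − 5 = 3
After reverse-coding: 2, 6, 3, 6, 1, 5, 5, 1, 3, 3, 7, 2, 2, 6, 1, 7, 1, 4, 1, 1, 6, 5, 3
Total = 2 + 6 + 3 + 6 + 1 + 5 + 5 + 1 + 3 + 3 + 7 + 2 + 2 + 6 + 1 + 7 + 1 + 4 + 1 + 1 + 6 + 5 + 3 = 81

81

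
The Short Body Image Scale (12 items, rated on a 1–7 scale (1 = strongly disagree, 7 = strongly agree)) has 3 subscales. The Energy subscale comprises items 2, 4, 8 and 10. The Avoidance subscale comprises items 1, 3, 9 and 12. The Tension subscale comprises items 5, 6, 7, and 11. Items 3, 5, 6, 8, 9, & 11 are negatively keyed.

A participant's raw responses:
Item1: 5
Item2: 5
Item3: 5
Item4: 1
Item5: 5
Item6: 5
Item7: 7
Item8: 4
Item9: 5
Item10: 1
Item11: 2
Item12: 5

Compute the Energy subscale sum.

11

Energy items: 2, 4, 8, 10.
Of these, item 8 is negatively keyed; reverse-coded value = 8 − response.
  item 2: 5
  item 4: 1
  item 8: 8 − 4 = 4
  item 10: 1
Sum = 5 + 1 + 4 + 1 = 11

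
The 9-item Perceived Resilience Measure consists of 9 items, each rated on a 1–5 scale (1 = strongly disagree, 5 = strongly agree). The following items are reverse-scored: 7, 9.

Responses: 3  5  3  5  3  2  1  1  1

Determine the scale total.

Apply reverse scoring (reverse-coded value = 6 − response):
  item 7: 6 − 1 = 5
  item 9: 6 − 1 = 5
Scored responses: 3, 5, 3, 5, 3, 2, 5, 1, 5
Total = 3 + 5 + 3 + 5 + 3 + 2 + 5 + 1 + 5 = 32

32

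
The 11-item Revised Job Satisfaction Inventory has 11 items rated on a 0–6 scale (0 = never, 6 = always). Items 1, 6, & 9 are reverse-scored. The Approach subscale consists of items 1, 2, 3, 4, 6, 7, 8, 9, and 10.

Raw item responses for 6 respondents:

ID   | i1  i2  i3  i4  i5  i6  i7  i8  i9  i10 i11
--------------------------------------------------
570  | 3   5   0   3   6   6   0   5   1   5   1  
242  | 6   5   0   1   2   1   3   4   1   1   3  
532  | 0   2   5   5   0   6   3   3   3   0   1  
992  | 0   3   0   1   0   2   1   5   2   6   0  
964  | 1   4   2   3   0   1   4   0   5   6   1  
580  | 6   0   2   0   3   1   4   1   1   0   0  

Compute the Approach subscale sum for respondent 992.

30

Respondent 992 raw: 0, 3, 0, 1, 0, 2, 1, 5, 2, 6, 0.
Approach items: 1, 2, 3, 4, 6, 7, 8, 9, 10.
Reverse-coded (reversed = (0+6) − raw = 6 − raw):
  item 1: 6 − 0 = 6
  item 2: 3
  item 3: 0
  item 4: 1
  item 6: 6 − 2 = 4
  item 7: 1
  item 8: 5
  item 9: 6 − 2 = 4
  item 10: 6
Sum = 6 + 3 + 0 + 1 + 4 + 1 + 5 + 4 + 6 = 30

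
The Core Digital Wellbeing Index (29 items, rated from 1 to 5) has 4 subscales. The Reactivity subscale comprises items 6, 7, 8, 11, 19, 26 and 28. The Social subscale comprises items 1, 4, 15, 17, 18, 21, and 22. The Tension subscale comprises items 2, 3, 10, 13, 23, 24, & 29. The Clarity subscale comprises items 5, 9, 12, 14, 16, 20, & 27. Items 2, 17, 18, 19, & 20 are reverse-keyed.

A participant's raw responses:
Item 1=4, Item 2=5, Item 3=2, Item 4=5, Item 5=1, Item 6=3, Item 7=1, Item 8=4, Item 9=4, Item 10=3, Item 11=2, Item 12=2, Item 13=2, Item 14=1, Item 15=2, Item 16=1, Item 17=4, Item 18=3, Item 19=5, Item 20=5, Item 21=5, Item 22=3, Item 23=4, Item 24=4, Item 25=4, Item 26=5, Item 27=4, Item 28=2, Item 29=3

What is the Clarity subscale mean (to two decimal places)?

Clarity items: 5, 9, 12, 14, 16, 20, 27.
Of these, item 20 is reverse-keyed; on a 1–5 scale, reversed = 6 − raw.
  item 5: 1
  item 9: 4
  item 12: 2
  item 14: 1
  item 16: 1
  item 20: 6 − 5 = 1
  item 27: 4
Sum = 1 + 4 + 2 + 1 + 1 + 1 + 4 = 14
Mean = 14 / 7 = 2.00

2.00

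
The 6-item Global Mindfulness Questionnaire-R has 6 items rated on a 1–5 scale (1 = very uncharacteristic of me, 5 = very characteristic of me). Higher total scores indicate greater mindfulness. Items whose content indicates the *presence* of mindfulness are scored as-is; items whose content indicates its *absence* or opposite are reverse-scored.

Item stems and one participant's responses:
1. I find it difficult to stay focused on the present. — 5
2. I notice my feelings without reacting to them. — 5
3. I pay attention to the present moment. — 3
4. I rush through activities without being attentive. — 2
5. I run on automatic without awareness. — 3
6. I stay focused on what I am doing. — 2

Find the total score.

Items 1, 4, 5 describe the absence/opposite of mindfulness → reverse-score.
reverse-coded value = 6 − response.
  item 1: 6 − 5 = 1
  item 2: 5
  item 3: 3
  item 4: 6 − 2 = 4
  item 5: 6 − 3 = 3
  item 6: 2
Total = 1 + 5 + 3 + 4 + 3 + 2 = 18

18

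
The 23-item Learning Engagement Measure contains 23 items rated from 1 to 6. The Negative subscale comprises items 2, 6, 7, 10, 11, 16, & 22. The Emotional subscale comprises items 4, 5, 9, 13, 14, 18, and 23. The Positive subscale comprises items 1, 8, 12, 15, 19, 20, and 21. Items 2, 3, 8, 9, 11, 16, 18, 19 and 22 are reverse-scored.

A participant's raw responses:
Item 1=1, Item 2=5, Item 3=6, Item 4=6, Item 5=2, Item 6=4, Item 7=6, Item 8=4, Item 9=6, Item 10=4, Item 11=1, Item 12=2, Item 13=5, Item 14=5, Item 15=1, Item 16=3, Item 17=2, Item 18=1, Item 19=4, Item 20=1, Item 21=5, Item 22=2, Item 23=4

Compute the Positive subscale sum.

16

Positive items: 1, 8, 12, 15, 19, 20, 21.
Of these, items 8 and 19 are reverse-scored; on a 1–6 scale, reversed = 7 − raw.
  item 1: 1
  item 8: 7 − 4 = 3
  item 12: 2
  item 15: 1
  item 19: 7 − 4 = 3
  item 20: 1
  item 21: 5
Sum = 1 + 3 + 2 + 1 + 3 + 1 + 5 = 16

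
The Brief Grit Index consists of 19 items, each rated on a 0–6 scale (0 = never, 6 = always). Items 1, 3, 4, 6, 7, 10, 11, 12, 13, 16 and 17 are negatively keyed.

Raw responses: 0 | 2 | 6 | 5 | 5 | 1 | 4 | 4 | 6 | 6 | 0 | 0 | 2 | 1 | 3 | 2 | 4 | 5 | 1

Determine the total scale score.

Raw sum = 57. Negatively keyed items: 1, 3, 4, 6, 7, 10, 11, 12, 13, 16, 17; their raw sum = 30.
Each reversal replaces raw with 6 − raw, changing the total by 6 − 2·raw per item.
Total = 57 + 11·6 − 2·30 = 57 + 66 − 60 = 63

63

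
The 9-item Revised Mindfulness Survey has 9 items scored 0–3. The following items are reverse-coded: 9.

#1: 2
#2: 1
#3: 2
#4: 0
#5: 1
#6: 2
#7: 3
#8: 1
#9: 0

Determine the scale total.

Reversing item 9 with 3 − raw:
Total = 2 + 1 + 2 + 0 + 1 + 2 + 3 + 1 + (3−0)
      = 2 + 1 + 2 + 0 + 1 + 2 + 3 + 1 + 3 = 15

15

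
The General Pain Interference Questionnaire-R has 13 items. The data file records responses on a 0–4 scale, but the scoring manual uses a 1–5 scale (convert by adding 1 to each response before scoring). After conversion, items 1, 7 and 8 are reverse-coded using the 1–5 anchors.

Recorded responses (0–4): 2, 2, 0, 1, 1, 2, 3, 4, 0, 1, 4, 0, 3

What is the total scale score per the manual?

30

Convert to 1–5: 3, 3, 1, 2, 2, 3, 4, 5, 1, 2, 5, 1, 4
Reverse-coded (reversed = (1+5) − raw = 6 − raw):
  item 1: 6 − 3 = 3
  item 7: 6 − 4 = 2
  item 8: 6 − 5 = 1
Scored: 3, 3, 1, 2, 2, 3, 2, 1, 1, 2, 5, 1, 4
Total = 30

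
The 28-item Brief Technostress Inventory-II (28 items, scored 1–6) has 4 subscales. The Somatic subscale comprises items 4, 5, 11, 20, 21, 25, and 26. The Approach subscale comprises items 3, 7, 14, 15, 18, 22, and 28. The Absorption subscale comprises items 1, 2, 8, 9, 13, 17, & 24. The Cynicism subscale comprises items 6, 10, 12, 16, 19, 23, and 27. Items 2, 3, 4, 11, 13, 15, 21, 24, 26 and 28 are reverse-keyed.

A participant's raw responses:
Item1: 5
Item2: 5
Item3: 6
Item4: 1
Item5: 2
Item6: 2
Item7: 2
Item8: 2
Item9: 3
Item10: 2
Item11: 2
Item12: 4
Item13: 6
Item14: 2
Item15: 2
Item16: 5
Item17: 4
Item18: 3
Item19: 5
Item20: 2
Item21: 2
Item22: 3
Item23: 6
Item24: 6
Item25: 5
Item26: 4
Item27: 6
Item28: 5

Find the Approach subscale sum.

18

Approach items: 3, 7, 14, 15, 18, 22, 28.
Of these, items 3, 15 and 28 are reverse-keyed; reverse-coded value = 7 − response.
  item 3: 7 − 6 = 1
  item 7: 2
  item 14: 2
  item 15: 7 − 2 = 5
  item 18: 3
  item 22: 3
  item 28: 7 − 5 = 2
Sum = 1 + 2 + 2 + 5 + 3 + 3 + 2 = 18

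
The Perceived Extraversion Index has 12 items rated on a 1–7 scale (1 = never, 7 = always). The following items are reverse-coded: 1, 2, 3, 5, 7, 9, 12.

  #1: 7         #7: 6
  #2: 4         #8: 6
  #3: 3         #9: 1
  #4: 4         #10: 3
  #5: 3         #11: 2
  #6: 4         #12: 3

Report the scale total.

48

Reversing items 1, 2, 3, 5, 7, 9, and 12 with 8 − raw:
Total = (8−7) + (8−4) + (8−3) + 4 + (8−3) + 4 + (8−6) + 6 + (8−1) + 3 + 2 + (8−3)
      = 1 + 4 + 5 + 4 + 5 + 4 + 2 + 6 + 7 + 3 + 2 + 5 = 48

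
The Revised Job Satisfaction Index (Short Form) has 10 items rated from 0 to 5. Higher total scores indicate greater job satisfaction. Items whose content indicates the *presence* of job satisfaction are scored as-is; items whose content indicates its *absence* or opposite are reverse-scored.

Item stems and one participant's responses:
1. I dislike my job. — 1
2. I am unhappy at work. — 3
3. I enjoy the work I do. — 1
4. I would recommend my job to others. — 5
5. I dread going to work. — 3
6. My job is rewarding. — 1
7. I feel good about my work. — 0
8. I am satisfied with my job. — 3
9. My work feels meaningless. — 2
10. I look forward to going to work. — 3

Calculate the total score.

24

Items 1, 2, 5, 9 describe the absence/opposite of job satisfaction → reverse-score.
reverse-coded value = 5 − response.
  item 1: 5 − 1 = 4
  item 2: 5 − 3 = 2
  item 3: 1
  item 4: 5
  item 5: 5 − 3 = 2
  item 6: 1
  item 7: 0
  item 8: 3
  item 9: 5 − 2 = 3
  item 10: 3
Total = 4 + 2 + 1 + 5 + 2 + 1 + 0 + 3 + 3 + 3 = 24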